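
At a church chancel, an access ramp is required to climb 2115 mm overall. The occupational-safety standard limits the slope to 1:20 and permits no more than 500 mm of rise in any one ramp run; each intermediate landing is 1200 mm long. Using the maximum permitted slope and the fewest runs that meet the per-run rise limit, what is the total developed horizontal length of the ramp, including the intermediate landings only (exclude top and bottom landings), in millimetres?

47100 mm

2115 / 500 = 4.230 → round up to 5 ramp runs. That means 4 intermediate landings.
Ramp run (horizontal) at 1:20: 2115 × 20 = 42300 mm.
4 intermediate landings contribute 4 × 1200 = 4800 mm.
Developed length = 42300 + 4800 = 47100 mm.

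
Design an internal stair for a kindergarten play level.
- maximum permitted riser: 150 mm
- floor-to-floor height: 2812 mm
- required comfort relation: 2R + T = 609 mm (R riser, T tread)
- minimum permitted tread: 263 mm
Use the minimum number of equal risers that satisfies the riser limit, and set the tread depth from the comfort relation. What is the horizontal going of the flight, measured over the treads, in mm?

2812 / 150 = 18.75, so 19 risers are needed.
R = 2812 ÷ 19 = 148 mm.
From 2R + T = 609: T = 609 − 296 = 313 mm.
Treads = 19 − 1 = 18; going = 18 × 313 = 5634 mm.

5634 mm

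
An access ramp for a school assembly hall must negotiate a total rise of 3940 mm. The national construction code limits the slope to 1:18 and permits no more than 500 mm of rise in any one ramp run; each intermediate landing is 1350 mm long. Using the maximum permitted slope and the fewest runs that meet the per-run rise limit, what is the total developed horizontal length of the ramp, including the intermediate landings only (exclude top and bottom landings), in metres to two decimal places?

80.37 m

3940 / 500 = 7.880 → round up to 8 ramp runs. That means 7 intermediate landings.
Ramp run (horizontal) at 1:18: 3940 × 18 = 70920 mm.
Intermediate landings: 7 × 1350 = 9450 mm.
Total developed length = 70920 + 9450 = 80370 mm.
= 80.37 m.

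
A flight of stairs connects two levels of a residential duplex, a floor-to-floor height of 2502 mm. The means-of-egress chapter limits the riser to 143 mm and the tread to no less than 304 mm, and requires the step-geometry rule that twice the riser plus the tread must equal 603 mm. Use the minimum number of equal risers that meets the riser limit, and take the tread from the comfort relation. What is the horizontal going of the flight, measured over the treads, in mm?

5525 mm

2502 / 143 = 17.50, so 18 risers are needed.
R = 2502 ÷ 18 = 139 mm.
Tread T = 603 − 2 × 139 = 325 mm (≥ 304 mm).
Going = (18 − 1) × 325 = 5525 mm.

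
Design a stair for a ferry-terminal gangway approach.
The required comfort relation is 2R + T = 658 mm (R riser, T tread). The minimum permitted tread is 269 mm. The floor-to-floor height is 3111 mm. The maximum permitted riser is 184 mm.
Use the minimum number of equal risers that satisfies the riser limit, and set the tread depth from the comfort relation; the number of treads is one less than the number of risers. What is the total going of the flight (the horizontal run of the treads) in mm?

4672 mm

3111 / 184 = 16.908 → round up to 17 risers.
Riser R = 3111 / 17 = 183 mm, within the 184 mm limit.
From 2R + T = 658: T = 658 − 366 = 292 mm.
Going = (17 − 1) × 292 = 4672 mm.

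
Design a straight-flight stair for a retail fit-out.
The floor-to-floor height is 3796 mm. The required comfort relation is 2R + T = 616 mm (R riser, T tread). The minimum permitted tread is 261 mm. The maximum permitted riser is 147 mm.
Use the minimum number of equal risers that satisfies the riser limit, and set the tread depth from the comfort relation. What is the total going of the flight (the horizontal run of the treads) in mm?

3796 / 147 = 25.823 → round up to 26 risers.
Riser R = 3796 / 26 = 146 mm, within the 147 mm limit.
T = 616 − 2·146 = 324 mm, which satisfies the 261 mm minimum.
26 risers give 25 treads; going = 25 × 324 = 8100 mm.

8100 mm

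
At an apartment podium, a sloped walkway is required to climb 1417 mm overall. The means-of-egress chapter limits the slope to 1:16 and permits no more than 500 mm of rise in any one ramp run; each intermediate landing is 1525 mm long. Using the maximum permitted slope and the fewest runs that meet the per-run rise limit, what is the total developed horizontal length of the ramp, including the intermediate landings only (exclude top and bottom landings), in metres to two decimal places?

1417 / 500 = 2.83, so 3 ramp runs are needed. That means 2 intermediate landings.
Ramp run (horizontal) at 1:16: 1417 × 16 = 22672 mm.
Intermediate landings: 2 × 1525 = 3050 mm.
Developed length = 22672 + 3050 = 25722 mm.
= 25.72 m.

25.72 m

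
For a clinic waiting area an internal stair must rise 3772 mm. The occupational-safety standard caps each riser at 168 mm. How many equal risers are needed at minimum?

23 risers

⌈3772/168⌉ = 23 risers.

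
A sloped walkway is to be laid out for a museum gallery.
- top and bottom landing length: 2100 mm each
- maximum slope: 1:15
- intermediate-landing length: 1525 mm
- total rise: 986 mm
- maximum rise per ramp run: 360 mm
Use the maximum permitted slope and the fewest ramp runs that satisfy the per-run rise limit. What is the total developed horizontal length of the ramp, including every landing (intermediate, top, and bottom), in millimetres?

At most 360 each: 986/360 = 2.74, giving 3 ramp runs. That means 2 intermediate landings.
Ramp run (horizontal) at 1:15: 986 × 15 = 14790 mm.
Intermediate landings: 2 × 1525 = 3050 mm.
Top and bottom landings: 2 × 2100 = 4200 mm.
Total = 14790 + 3050 + 4200 = 22040 mm.

22040 mm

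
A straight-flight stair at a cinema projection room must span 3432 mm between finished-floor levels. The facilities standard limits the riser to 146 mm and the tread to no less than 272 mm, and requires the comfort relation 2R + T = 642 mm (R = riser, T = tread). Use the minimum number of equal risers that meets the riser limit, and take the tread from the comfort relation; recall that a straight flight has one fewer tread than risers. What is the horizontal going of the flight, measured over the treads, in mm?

At most 146 each: 3432/146 = 23.51, giving 24 risers.
R = 3432 ÷ 24 = 143 mm.
T = 642 − 2·143 = 356 mm, which satisfies the 272 mm minimum.
Treads = 24 − 1 = 23; going = 23 × 356 = 8188 mm.

8188 mm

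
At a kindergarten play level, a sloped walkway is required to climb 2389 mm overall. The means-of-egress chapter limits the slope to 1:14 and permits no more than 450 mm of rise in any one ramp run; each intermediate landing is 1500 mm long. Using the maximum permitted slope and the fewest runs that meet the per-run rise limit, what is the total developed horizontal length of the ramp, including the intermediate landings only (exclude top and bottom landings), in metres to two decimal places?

40.95 m

2389 / 450 = 5.309 → round up to 6 ramp runs. That means 5 intermediate landings.
Ramp run (horizontal) at 1:14: 2389 × 14 = 33446 mm.
5 intermediate landings contribute 5 × 1500 = 7500 mm.
Total developed length = 33446 + 7500 = 40946 mm.
= 40.95 m.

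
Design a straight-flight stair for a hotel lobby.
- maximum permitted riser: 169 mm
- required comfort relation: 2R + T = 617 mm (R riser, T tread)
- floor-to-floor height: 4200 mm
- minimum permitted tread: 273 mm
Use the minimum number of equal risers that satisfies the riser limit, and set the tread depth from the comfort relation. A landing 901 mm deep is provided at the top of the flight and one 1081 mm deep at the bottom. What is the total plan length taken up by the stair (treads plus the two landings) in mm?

4200 / 169 = 24.85, so 25 risers are needed.
Each riser is 4200/25 = 168 mm (≤ 169 mm).
T = 617 − 2·168 = 281 mm, which satisfies the 273 mm minimum.
25 risers give 24 treads; going = 24 × 281 = 6744 mm.
Enclosure = 6744 + 901 + 1081 = 8726 mm.

8726 mm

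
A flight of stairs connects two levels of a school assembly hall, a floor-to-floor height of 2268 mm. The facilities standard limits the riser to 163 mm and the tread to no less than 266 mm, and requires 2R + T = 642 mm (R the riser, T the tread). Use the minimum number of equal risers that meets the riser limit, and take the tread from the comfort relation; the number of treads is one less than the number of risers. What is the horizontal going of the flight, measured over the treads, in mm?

4134 mm

⌈2268/163⌉ = 14 risers.
Riser R = 2268 / 14 = 162 mm, within the 163 mm limit.
T = 642 − 2·162 = 318 mm, which satisfies the 266 mm minimum.
14 risers give 13 treads; going = 13 × 318 = 4134 mm.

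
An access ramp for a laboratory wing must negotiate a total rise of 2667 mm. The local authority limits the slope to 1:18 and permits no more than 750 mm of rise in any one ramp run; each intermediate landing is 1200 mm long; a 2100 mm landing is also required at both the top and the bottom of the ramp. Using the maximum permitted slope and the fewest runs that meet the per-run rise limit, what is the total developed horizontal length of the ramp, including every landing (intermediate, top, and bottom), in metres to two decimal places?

⌈2667/750⌉ = 4 ramp runs. That means 3 intermediate landings.
Ramp run (horizontal) at 1:18: 2667 × 18 = 48006 mm.
Intermediate landings: 3 × 1200 = 3600 mm.
Top and bottom landings: 2 × 2100 = 4200 mm.
Total = 48006 + 3600 + 4200 = 55806 mm.
= 55.81 m.

55.81 m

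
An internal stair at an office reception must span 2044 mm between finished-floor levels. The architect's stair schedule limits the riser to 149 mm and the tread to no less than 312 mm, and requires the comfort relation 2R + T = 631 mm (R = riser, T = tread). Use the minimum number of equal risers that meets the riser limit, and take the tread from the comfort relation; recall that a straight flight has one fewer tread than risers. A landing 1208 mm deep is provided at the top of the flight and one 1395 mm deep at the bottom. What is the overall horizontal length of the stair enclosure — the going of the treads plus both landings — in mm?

2044 / 149 = 13.72, so 14 risers are needed.
Each riser is 2044/14 = 146 mm (≤ 149 mm).
From 2R + T = 631: T = 631 − 292 = 339 mm.
14 risers give 13 treads; going = 13 × 339 = 4407 mm.
Enclosure = 4407 + 1208 + 1395 = 7010 mm.

7010 mm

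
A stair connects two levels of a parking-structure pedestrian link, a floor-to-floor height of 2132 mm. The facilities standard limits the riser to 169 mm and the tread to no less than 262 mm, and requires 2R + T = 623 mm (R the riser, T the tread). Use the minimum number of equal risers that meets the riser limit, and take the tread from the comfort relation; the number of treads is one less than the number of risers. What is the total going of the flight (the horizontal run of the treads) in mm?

At most 169 each: 2132/169 = 12.62, giving 13 risers.
Riser R = 2132 / 13 = 164 mm, within the 169 mm limit.
From 2R + T = 623: T = 623 − 328 = 295 mm.
Going = (13 − 1) × 295 = 3540 mm.

3540 mm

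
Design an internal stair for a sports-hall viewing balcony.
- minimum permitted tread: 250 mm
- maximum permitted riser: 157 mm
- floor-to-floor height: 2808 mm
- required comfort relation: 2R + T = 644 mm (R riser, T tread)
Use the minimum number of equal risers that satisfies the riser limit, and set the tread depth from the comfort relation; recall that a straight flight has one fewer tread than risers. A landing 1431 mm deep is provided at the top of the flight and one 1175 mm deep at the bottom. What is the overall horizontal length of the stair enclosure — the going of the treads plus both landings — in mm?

8250 mm

2808 / 157 = 17.885 → round up to 18 risers.
R = 2808 ÷ 18 = 156 mm.
Tread T = 644 − 2 × 156 = 332 mm (≥ 250 mm).
Treads = 18 − 1 = 17; going = 17 × 332 = 5644 mm.
Add landings: 5644 + 1431 + 1175 = 8250 mm.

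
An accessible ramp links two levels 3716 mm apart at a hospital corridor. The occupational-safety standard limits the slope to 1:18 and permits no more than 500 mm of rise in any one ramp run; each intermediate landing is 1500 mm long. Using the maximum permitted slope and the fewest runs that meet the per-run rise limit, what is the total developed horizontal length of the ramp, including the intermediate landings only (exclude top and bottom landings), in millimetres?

77388 mm

At most 500 each: 3716/500 = 7.43, giving 8 ramp runs. That means 7 intermediate landings.
Ramp run (horizontal) at 1:18: 3716 × 18 = 66888 mm.
7 intermediate landings contribute 7 × 1500 = 10500 mm.
Developed length = 66888 + 10500 = 77388 mm.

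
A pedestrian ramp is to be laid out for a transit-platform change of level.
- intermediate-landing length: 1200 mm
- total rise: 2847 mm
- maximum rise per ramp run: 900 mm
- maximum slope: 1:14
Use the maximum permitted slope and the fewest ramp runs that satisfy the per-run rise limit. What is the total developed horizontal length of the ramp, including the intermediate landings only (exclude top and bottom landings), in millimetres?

2847 / 900 = 3.163 → round up to 4 ramp runs. That means 3 intermediate landings.
Ramp run (horizontal) at 1:14: 2847 × 14 = 39858 mm.
3 intermediate landings contribute 3 × 1200 = 3600 mm.
Total developed length = 39858 + 3600 = 43458 mm.

43458 mm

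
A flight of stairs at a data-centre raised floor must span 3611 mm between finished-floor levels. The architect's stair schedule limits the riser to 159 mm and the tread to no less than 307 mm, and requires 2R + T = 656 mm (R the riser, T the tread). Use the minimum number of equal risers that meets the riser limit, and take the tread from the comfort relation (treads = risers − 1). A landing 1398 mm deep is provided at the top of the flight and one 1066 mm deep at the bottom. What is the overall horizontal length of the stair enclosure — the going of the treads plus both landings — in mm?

9988 mm

At most 159 each: 3611/159 = 22.71, giving 23 risers.
Each riser is 3611/23 = 157 mm (≤ 159 mm).
Tread T = 656 − 2 × 157 = 342 mm (≥ 307 mm).
23 risers give 22 treads; going = 22 × 342 = 7524 mm.
Add landings: 7524 + 1398 + 1066 = 9988 mm.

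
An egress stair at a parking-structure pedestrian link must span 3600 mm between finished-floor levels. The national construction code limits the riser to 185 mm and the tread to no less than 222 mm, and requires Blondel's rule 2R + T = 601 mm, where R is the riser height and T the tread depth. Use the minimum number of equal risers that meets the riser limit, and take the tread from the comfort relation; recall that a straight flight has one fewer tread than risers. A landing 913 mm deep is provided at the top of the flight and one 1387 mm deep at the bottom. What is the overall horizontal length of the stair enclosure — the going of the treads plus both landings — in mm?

At most 185 each: 3600/185 = 19.46, giving 20 risers.
R = 3600 ÷ 20 = 180 mm.
From 2R + T = 601: T = 601 − 360 = 241 mm.
Treads = 20 − 1 = 19; going = 19 × 241 = 4579 mm.
Add landings: 4579 + 913 + 1387 = 6879 mm.

6879 mm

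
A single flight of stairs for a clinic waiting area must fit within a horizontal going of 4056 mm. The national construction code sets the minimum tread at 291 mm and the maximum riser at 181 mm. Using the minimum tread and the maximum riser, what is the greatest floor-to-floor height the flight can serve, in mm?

Treads that fit: ⌊4056 / 291⌋ = 13.
Risers = treads + 1 = 14.
Maximum height = 14 × 181 = 2534 mm.

2534 mm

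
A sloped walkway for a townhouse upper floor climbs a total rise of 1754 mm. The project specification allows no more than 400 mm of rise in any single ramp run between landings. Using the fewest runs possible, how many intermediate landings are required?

4 intermediate landings

At most 400 each: 1754/400 = 4.38, giving 5 ramp runs.
5 runs are separated by 4 intermediate landings.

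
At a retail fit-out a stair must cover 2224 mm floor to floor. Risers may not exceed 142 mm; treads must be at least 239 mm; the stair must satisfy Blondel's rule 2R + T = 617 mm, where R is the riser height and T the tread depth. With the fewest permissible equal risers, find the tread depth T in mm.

⌈2224/142⌉ = 16 risers.
Riser R = 2224 / 16 = 139 mm, within the 142 mm limit.
Tread T = 617 − 2 × 139 = 339 mm (≥ 239 mm).

339 mm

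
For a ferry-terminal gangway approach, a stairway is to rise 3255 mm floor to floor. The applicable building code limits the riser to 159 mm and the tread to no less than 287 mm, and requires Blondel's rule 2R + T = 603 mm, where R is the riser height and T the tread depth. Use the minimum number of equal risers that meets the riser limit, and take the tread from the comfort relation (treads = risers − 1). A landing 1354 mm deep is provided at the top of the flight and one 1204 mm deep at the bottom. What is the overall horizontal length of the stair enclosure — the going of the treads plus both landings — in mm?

3255 / 159 = 20.47, so 21 risers are needed.
Each riser is 3255/21 = 155 mm (≤ 159 mm).
From 2R + T = 603: T = 603 − 310 = 293 mm.
21 risers give 20 treads; going = 20 × 293 = 5860 mm.
Enclosure = 5860 + 1354 + 1204 = 8418 mm.

8418 mm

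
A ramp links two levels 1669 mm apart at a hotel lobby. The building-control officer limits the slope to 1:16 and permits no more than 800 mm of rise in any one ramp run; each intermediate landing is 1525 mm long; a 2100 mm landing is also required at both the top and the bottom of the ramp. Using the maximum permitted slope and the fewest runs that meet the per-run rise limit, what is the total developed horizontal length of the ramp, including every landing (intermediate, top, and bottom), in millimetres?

1669 / 800 = 2.09, so 3 ramp runs are needed. That means 2 intermediate landings.
Horizontal run for 1669 mm of rise at 1:16 is 1669 × 16 = 26704 mm.
Intermediate landings: 2 × 1525 = 3050 mm.
Top and bottom landings: 2 × 2100 = 4200 mm.
Total = 26704 + 3050 + 4200 = 33954 mm.

33954 mm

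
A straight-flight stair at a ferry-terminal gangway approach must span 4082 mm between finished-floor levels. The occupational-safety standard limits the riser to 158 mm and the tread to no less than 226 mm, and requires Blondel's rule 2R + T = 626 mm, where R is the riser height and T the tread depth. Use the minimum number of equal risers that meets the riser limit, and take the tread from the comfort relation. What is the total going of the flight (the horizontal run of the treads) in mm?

At most 158 each: 4082/158 = 25.84, giving 26 risers.
Each riser is 4082/26 = 157 mm (≤ 158 mm).
From 2R + T = 626: T = 626 − 314 = 312 mm.
26 risers give 25 treads; going = 25 × 312 = 7800 mm.

7800 mm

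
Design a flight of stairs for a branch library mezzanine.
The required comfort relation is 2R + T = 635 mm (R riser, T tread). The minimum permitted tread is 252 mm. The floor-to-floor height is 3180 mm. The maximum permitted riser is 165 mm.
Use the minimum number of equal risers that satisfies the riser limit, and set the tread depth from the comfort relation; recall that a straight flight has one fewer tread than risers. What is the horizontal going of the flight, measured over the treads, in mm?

3180 / 165 = 19.27, so 20 risers are needed.
Each riser is 3180/20 = 159 mm (≤ 165 mm).
From 2R + T = 635: T = 635 − 318 = 317 mm.
20 risers give 19 treads; going = 19 × 317 = 6023 mm.

6023 mm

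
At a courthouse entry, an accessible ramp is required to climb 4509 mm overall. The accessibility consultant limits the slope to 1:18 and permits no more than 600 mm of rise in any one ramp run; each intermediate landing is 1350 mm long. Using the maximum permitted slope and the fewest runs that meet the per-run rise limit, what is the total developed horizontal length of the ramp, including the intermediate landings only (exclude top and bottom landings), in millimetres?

90612 mm

4509 / 600 = 7.51, so 8 ramp runs are needed. That means 7 intermediate landings.
Ramp run (horizontal) at 1:18: 4509 × 18 = 81162 mm.
Intermediate landings: 7 × 1350 = 9450 mm.
Developed length = 81162 + 9450 = 90612 mm.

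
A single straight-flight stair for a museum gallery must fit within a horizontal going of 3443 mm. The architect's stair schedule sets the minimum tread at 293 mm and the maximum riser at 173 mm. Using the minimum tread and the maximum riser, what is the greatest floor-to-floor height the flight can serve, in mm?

3443 / 293 = 11.75, so 11 treads fit.
Risers = treads + 1 = 12.
Maximum height = 12 × 173 = 2076 mm.

2076 mm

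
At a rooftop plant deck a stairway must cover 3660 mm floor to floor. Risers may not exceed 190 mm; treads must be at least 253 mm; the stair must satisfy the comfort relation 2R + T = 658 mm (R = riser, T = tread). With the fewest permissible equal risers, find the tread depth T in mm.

292 mm

3660 / 190 = 19.263 → round up to 20 risers.
Each riser is 3660/20 = 183 mm (≤ 190 mm).
Tread T = 658 − 2 × 183 = 292 mm (≥ 253 mm).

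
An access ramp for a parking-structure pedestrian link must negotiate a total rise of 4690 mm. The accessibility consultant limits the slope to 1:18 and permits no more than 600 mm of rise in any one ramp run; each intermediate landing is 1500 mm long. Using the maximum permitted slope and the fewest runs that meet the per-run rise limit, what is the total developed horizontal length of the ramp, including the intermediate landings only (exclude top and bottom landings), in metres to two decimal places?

At most 600 each: 4690/600 = 7.82, giving 8 ramp runs. That means 7 intermediate landings.
Ramp run (horizontal) at 1:18: 4690 × 18 = 84420 mm.
Intermediate landings: 7 × 1500 = 10500 mm.
Developed length = 84420 + 10500 = 94920 mm.
= 94.92 m.

94.92 m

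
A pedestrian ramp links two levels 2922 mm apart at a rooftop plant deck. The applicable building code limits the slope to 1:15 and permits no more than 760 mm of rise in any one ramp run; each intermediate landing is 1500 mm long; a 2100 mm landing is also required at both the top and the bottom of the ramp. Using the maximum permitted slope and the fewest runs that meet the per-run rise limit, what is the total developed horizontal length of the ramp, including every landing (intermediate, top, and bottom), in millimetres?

52530 mm

2922 / 760 = 3.84, so 4 ramp runs are needed. That means 3 intermediate landings.
Ramp run (horizontal) at 1:15: 2922 × 15 = 43830 mm.
3 intermediate landings contribute 3 × 1500 = 4500 mm.
Top and bottom landings: 2 × 2100 = 4200 mm.
Total = 43830 + 4500 + 4200 = 52530 mm.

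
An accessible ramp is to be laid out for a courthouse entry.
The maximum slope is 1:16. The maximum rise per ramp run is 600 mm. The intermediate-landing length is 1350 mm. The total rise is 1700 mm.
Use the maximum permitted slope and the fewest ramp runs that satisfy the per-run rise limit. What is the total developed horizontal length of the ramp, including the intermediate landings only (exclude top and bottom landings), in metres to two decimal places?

At most 600 each: 1700/600 = 2.83, giving 3 ramp runs. That means 2 intermediate landings.
Horizontal run for 1700 mm of rise at 1:16 is 1700 × 16 = 27200 mm.
Intermediate landings: 2 × 1350 = 2700 mm.
Total developed length = 27200 + 2700 = 29900 mm.
= 29.90 m.

29.90 m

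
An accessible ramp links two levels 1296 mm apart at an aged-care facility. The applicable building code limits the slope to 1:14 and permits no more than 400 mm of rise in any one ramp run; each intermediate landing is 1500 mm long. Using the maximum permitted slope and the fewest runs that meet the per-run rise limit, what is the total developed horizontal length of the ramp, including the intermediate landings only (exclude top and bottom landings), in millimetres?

1296 / 400 = 3.24, so 4 ramp runs are needed. That means 3 intermediate landings.
Horizontal run for 1296 mm of rise at 1:14 is 1296 × 14 = 18144 mm.
3 intermediate landings contribute 3 × 1500 = 4500 mm.
Developed length = 18144 + 4500 = 22644 mm.

22644 mm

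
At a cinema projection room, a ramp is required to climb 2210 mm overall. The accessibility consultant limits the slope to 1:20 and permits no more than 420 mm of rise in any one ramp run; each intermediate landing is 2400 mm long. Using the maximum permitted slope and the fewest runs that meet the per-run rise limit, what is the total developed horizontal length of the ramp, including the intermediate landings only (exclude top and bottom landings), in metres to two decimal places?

2210 / 420 = 5.262 → round up to 6 ramp runs. That means 5 intermediate landings.
Ramp run (horizontal) at 1:20: 2210 × 20 = 44200 mm.
Intermediate landings: 5 × 2400 = 12000 mm.
Developed length = 44200 + 12000 = 56200 mm.
= 56.20 m.

56.20 m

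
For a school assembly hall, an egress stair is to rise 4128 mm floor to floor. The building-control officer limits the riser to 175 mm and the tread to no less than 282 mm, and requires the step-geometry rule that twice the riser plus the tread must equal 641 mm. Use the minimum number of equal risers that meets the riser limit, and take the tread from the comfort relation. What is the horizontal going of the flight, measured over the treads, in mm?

6831 mm

4128 / 175 = 23.59, so 24 risers are needed.
R = 4128 ÷ 24 = 172 mm.
From 2R + T = 641: T = 641 − 344 = 297 mm.
Treads = 24 − 1 = 23; going = 23 × 297 = 6831 mm.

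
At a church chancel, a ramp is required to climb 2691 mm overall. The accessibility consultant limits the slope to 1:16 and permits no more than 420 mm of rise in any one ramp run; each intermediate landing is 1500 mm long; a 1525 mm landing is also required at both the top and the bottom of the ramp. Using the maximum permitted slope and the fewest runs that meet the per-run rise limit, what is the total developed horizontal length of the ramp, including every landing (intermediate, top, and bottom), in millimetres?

55106 mm

At most 420 each: 2691/420 = 6.41, giving 7 ramp runs. That means 6 intermediate landings.
Ramp run (horizontal) at 1:16: 2691 × 16 = 43056 mm.
Intermediate landings: 6 × 1500 = 9000 mm.
Top and bottom landings: 2 × 1525 = 3050 mm.
Total = 43056 + 9000 + 3050 = 55106 mm.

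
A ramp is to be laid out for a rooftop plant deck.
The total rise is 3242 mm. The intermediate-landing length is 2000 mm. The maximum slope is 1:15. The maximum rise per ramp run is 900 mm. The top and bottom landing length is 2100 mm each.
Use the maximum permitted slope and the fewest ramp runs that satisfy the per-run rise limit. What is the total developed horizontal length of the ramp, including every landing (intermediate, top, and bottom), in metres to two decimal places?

58.83 m

3242 / 900 = 3.602 → round up to 4 ramp runs. That means 3 intermediate landings.
Ramp run (horizontal) at 1:15: 3242 × 15 = 48630 mm.
3 intermediate landings contribute 3 × 2000 = 6000 mm.
Top and bottom landings: 2 × 2100 = 4200 mm.
Total = 48630 + 6000 + 4200 = 58830 mm.
= 58.83 m.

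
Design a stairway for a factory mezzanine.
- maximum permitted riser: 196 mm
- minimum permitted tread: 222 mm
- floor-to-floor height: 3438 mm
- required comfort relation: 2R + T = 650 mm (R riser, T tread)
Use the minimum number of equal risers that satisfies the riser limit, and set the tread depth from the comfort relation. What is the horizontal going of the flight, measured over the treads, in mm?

3438 / 196 = 17.54, so 18 risers are needed.
R = 3438 ÷ 18 = 191 mm.
T = 650 − 2·191 = 268 mm, which satisfies the 222 mm minimum.
Going = (18 − 1) × 268 = 4556 mm.

4556 mm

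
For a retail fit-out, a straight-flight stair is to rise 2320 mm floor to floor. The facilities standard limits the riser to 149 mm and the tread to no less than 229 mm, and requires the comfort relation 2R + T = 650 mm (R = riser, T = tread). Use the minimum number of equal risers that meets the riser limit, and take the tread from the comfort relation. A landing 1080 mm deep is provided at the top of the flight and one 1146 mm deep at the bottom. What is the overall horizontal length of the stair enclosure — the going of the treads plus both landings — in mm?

At most 149 each: 2320/149 = 15.57, giving 16 risers.
R = 2320 ÷ 16 = 145 mm.
From 2R + T = 650: T = 650 − 290 = 360 mm.
Treads = 16 − 1 = 15; going = 15 × 360 = 5400 mm.
Add landings: 5400 + 1080 + 1146 = 7626 mm.

7626 mm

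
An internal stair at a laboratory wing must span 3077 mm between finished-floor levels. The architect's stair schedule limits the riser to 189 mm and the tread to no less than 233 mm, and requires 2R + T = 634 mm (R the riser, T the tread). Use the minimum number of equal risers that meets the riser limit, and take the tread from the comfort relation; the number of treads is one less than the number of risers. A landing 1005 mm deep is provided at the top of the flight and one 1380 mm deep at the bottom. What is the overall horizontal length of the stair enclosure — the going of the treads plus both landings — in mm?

3077 / 189 = 16.28, so 17 risers are needed.
R = 3077 ÷ 17 = 181 mm.
Tread T = 634 − 2 × 181 = 272 mm (≥ 233 mm).
Going = (17 − 1) × 272 = 4352 mm.
Add landings: 4352 + 1005 + 1380 = 6737 mm.

6737 mm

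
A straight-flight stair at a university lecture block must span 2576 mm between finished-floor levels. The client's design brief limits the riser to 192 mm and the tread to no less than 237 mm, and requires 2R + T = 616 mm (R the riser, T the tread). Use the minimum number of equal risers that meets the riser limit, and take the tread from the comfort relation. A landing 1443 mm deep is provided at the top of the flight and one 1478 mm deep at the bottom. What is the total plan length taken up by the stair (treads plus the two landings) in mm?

6145 mm

⌈2576/192⌉ = 14 risers.
R = 2576 ÷ 14 = 184 mm.
From 2R + T = 616: T = 616 − 368 = 248 mm.
14 risers give 13 treads; going = 13 × 248 = 3224 mm.
Add landings: 3224 + 1443 + 1478 = 6145 mm.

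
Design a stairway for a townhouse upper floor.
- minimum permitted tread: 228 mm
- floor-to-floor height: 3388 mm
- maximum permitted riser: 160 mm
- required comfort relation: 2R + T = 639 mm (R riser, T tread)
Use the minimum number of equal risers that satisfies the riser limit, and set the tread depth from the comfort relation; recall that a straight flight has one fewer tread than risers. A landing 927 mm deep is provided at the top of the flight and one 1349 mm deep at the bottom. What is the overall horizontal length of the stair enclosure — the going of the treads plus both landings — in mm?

⌈3388/160⌉ = 22 risers.
R = 3388 ÷ 22 = 154 mm.
Tread T = 639 − 2 × 154 = 331 mm (≥ 228 mm).
Going = (22 − 1) × 331 = 6951 mm.
Enclosure = 6951 + 927 + 1349 = 9227 mm.

9227 mm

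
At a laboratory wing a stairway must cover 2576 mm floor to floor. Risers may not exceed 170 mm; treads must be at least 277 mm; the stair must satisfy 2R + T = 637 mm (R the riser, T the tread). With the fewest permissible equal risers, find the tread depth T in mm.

315 mm

⌈2576/170⌉ = 16 risers.
Riser R = 2576 / 16 = 161 mm, within the 170 mm limit.
T = 637 − 2·161 = 315 mm, which satisfies the 277 mm minimum.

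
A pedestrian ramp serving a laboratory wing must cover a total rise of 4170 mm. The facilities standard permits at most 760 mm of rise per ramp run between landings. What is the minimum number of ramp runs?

6 runs

4170 / 760 = 5.49, so 6 ramp runs are needed.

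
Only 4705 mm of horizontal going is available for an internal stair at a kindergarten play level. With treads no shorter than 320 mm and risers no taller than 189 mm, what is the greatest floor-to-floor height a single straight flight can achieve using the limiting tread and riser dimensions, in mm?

4705 / 320 = 14.70, so 14 treads fit.
Risers = treads + 1 = 15.
Maximum height = 15 × 189 = 2835 mm.

2835 mm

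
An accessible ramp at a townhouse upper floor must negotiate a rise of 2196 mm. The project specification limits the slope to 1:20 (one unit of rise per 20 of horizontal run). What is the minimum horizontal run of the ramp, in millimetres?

43920 mm

Run = rise × 20 = 2196 × 20 = 43920 mm.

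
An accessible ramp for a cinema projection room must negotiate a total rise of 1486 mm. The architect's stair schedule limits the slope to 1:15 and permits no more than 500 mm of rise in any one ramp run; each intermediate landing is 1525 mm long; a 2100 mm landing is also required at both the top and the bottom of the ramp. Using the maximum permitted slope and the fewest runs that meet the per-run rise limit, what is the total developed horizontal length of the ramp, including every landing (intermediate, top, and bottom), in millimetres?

⌈1486/500⌉ = 3 ramp runs. That means 2 intermediate landings.
Horizontal run for 1486 mm of rise at 1:15 is 1486 × 15 = 22290 mm.
Intermediate landings: 2 × 1525 = 3050 mm.
Top and bottom landings: 2 × 2100 = 4200 mm.
Total = 22290 + 3050 + 4200 = 29540 mm.

29540 mm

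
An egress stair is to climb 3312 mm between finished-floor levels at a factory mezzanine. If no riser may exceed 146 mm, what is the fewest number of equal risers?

23 risers

3312 / 146 = 22.68, so 23 risers are needed.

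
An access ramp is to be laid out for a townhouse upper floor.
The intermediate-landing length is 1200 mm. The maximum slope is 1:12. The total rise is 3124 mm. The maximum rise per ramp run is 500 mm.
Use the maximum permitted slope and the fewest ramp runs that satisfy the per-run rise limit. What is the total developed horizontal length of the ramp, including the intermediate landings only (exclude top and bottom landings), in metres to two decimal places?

3124 / 500 = 6.248 → round up to 7 ramp runs. That means 6 intermediate landings.
Ramp run (horizontal) at 1:12: 3124 × 12 = 37488 mm.
Intermediate landings: 6 × 1200 = 7200 mm.
Developed length = 37488 + 7200 = 44688 mm.
= 44.69 m.

44.69 m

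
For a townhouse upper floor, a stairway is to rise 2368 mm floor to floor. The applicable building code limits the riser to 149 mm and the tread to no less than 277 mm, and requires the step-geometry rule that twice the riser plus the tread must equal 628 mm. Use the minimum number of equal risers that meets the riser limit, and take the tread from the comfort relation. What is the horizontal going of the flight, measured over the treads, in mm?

2368 / 149 = 15.893 → round up to 16 risers.
Each riser is 2368/16 = 148 mm (≤ 149 mm).
T = 628 − 2·148 = 332 mm, which satisfies the 277 mm minimum.
Going = (16 − 1) × 332 = 4980 mm.

4980 mm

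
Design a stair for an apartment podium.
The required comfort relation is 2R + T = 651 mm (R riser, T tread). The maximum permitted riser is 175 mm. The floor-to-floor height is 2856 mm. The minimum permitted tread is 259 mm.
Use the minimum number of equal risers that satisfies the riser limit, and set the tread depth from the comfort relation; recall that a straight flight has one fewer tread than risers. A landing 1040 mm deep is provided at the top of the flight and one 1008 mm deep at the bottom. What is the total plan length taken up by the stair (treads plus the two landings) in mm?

7088 mm

2856 / 175 = 16.32, so 17 risers are needed.
Riser R = 2856 / 17 = 168 mm, within the 175 mm limit.
From 2R + T = 651: T = 651 − 336 = 315 mm.
17 risers give 16 treads; going = 16 × 315 = 5040 mm.
Enclosure = 5040 + 1040 + 1008 = 7088 mm.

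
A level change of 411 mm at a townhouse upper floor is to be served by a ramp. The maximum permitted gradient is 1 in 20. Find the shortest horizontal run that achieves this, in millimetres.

Run = rise × 20 = 411 × 20 = 8220 mm.

8220 mm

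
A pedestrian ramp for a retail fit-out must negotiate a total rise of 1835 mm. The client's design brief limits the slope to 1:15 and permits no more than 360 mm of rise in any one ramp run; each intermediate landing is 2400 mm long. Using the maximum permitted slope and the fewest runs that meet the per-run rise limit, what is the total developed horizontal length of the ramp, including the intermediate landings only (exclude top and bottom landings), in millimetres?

1835 / 360 = 5.097 → round up to 6 ramp runs. That means 5 intermediate landings.
Ramp run (horizontal) at 1:15: 1835 × 15 = 27525 mm.
5 intermediate landings contribute 5 × 2400 = 12000 mm.
Total developed length = 27525 + 12000 = 39525 mm.

39525 mm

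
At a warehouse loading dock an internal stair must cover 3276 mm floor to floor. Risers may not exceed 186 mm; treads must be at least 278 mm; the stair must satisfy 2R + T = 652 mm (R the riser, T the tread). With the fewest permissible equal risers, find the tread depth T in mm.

288 mm

3276 / 186 = 17.613 → round up to 18 risers.
Riser R = 3276 / 18 = 182 mm, within the 186 mm limit.
Tread T = 652 − 2 × 182 = 288 mm (≥ 278 mm).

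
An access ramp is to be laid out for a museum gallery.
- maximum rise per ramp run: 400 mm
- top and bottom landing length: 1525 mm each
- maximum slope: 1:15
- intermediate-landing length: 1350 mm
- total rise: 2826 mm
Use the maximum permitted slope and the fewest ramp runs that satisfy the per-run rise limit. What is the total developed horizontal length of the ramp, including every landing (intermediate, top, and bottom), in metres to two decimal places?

⌈2826/400⌉ = 8 ramp runs. That means 7 intermediate landings.
Ramp run (horizontal) at 1:15: 2826 × 15 = 42390 mm.
Intermediate landings: 7 × 1350 = 9450 mm.
Top and bottom landings: 2 × 1525 = 3050 mm.
Total = 42390 + 9450 + 3050 = 54890 mm.
= 54.89 m.

54.89 m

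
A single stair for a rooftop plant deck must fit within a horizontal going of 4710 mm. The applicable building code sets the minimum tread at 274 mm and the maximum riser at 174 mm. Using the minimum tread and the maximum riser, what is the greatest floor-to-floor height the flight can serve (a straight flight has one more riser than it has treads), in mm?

3132 mm

4710 / 274 = 17.19, so 17 treads fit.
Risers = treads + 1 = 18.
Maximum height = 18 × 174 = 3132 mm.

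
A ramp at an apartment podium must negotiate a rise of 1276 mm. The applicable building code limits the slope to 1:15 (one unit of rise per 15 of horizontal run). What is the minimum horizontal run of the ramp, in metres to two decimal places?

Run = rise × 15 = 1276 × 15 = 19140 mm.
19140 mm = 19.14 m.

19.14 m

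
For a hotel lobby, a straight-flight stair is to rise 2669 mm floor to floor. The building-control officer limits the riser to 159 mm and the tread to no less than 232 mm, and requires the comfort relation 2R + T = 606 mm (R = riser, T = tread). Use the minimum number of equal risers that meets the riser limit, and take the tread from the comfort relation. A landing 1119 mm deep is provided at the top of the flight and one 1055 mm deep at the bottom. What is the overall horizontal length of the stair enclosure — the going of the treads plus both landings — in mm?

6846 mm

2669 / 159 = 16.786 → round up to 17 risers.
Each riser is 2669/17 = 157 mm (≤ 159 mm).
T = 606 − 2·157 = 292 mm, which satisfies the 232 mm minimum.
Treads = 17 − 1 = 16; going = 16 × 292 = 4672 mm.
Enclosure = 4672 + 1119 + 1055 = 6846 mm.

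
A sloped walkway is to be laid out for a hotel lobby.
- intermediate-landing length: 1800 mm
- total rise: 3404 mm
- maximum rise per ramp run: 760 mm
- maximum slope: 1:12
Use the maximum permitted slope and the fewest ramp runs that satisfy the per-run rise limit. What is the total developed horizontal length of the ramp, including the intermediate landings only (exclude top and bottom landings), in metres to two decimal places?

48.05 m

At most 760 each: 3404/760 = 4.48, giving 5 ramp runs. That means 4 intermediate landings.
Horizontal run for 3404 mm of rise at 1:12 is 3404 × 12 = 40848 mm.
Intermediate landings: 4 × 1800 = 7200 mm.
Developed length = 40848 + 7200 = 48048 mm.
= 48.05 m.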